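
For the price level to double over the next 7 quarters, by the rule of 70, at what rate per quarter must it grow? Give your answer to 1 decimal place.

70 / 7 ≈ 10.00, so about 10.0% per quarter.

≈ 10.0%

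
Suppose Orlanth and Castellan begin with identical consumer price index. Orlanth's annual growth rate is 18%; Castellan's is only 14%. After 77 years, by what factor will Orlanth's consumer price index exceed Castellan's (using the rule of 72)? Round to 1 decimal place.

about 19.4 times

Only the 4-point difference matters.
72/4 ≈ 18.00 years per doubling of the ratio; 77 years gives 4.28 doublings, so ≈ 19.4×.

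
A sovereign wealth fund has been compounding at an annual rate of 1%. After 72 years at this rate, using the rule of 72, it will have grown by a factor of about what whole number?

roughly 2 times

At 1% one doubling takes ≈ 72.00 years; 72 years is 1 of them, so ×2.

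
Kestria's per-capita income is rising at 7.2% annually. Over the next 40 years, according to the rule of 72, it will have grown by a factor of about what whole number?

roughly 16 times

72/7.2 ≈ 10.00 years per doubling.
40 years fits 4 doublings: 2^4 = 16.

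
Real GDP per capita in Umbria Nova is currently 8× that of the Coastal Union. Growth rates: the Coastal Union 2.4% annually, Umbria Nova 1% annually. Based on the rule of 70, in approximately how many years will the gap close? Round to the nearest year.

the Coastal Union gains on Umbria Nova at 2.4% − 1% = 1.4 points a year.
At that relative rate the gap halves every 70/1.4 ≈ 50.00 years.
An 8× gap closes after 3 halvings: 3 × 50.00 ≈ 150 years.

roughly 150 years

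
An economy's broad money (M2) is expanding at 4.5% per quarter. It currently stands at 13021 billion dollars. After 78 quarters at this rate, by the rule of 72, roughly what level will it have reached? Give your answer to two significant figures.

It doubles every 72/4.5 ≈ 16.00 quarters, so 78 quarters is 4.88 doublings.
2^4.88 ≈ 29.45; 13021 × 29.45 ≈ 380000 billion dollars.

380000 billion dollars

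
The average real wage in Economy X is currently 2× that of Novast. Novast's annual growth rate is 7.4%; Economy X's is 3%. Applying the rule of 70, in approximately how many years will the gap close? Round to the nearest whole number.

around 16 years

Novast gains on Economy X at 7.4% − 3% = 4.4 points a year.
At that relative rate the gap halves every 70/4.4 ≈ 15.91 years.
A 2× gap closes after 1 halving: 1 × 15.91 ≈ 16 years.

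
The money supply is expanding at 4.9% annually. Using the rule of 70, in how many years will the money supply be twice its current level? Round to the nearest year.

approximately 14 years

At 4.9%, doubling takes about 70/4.9 = 14.29 years.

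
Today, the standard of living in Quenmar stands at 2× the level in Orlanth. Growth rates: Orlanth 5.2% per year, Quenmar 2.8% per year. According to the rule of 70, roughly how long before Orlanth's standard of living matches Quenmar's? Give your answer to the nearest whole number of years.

The growth-rate gap is 5.2% − 2.8% = 2.4 percentage points.
So the ratio between them halves every 70/2.4 ≈ 29.17 years.
A 2× gap closes after 1 halving: 1 × 29.17 ≈ 29 years.

29 years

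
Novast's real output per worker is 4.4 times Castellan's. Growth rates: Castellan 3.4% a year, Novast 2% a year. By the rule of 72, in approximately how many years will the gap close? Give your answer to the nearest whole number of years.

around 110 years

The growth-rate gap is 3.4% − 2% = 1.4 percentage points.
So the ratio between them halves every 72/1.4 ≈ 51.43 years.
A 4.4 times gap takes log₂(4.4) ≈ 2.14 halvings to close: 2.14 × 51.43 ≈ 110 years.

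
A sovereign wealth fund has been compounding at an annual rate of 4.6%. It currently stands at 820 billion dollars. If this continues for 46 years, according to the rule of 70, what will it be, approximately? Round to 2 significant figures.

It doubles every 70/4.6 ≈ 15.22 years, so 46 years is 3.02 doublings.
2^3.02 ≈ 8.11; 820 × 8.11 ≈ 6700 billion dollars.

about 6700 billion dollars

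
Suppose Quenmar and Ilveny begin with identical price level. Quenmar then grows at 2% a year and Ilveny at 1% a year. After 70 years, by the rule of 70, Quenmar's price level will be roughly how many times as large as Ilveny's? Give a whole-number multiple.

Only the 1-point difference matters.
70/1 ≈ 70.00 years per doubling of the ratio; 70 years gives 1.00 doublings, so ≈ 2×.

≈ 2 times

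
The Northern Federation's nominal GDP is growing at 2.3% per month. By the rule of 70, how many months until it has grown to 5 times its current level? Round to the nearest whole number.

Doubling time ≈ 70/2.3 = 30.43 months.
5× is log₂ 5 ≈ 2.32 doublings, so ≈ 2.32 × 30.43 = 71 months.

≈ 71 months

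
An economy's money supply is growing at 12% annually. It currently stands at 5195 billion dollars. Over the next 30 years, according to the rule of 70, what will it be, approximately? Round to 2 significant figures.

about 180000 billion dollars

Doubling time ≈ 70/12 = 5.83 years.
30 years is 30/5.83 ≈ 5.15 doublings, a factor of 2^5.15 ≈ 35.51.
5195 × 35.51 ≈ 180000 billion dollars.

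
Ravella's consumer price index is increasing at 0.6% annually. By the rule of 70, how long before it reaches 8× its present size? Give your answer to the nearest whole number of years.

At 0.6% it doubles every 70/0.6 ≈ 116.67 years.
8× is 3 doublings, so 3 × 116.67 ≈ 350 years.

approximately 350 years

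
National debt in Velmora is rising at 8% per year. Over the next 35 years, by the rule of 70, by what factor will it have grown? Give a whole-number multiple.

approximately 16 times

Doubling time ≈ 70/8 = 8.75 years.
35/8.75 ≈ 4 doublings, so about 2^4 = 16×.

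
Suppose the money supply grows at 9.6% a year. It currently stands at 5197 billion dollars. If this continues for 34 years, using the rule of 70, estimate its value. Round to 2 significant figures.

It doubles every 70/9.6 ≈ 7.29 years, so 34 years is 4.66 doublings.
2^4.66 ≈ 25.28; 5197 × 25.28 ≈ 130000 billion dollars.

approximately 130000 billion dollars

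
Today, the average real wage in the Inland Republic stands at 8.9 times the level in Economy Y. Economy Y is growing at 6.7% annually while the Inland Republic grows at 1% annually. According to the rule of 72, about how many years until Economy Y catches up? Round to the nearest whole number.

What matters is the difference: 5.7 pp.
Rule of 72 on the gap: the ratio halves every 72/5.7 ≈ 12.63 years.
An 8.9 times gap takes log₂(8.9) ≈ 3.15 halvings to close: 3.15 × 12.63 ≈ 40 years.

around 40 years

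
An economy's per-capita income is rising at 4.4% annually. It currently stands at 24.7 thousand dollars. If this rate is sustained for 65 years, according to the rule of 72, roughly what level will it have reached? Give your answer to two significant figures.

roughly 390 thousand dollars

It doubles every 72/4.4 ≈ 16.36 years, so 65 years is 3.97 doublings.
2^3.97 ≈ 15.67; 24.7 × 15.67 ≈ 390 thousand dollars.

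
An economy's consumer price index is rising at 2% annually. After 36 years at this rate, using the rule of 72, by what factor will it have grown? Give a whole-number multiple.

2 times

Doubling time ≈ 72/2 = 36.00 years.
36/36.00 ≈ 1 doubling, so about 2^1 = 2×.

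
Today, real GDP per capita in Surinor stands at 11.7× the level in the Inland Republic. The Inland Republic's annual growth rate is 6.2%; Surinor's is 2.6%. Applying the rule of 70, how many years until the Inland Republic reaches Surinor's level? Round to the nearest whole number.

about 69 years

What matters is the difference: 3.6 pp.
Rule of 70 on the gap: the ratio halves every 70/3.6 ≈ 19.44 years.
An 11.7× gap takes log₂(11.7) ≈ 3.55 halvings to close: 3.55 × 19.44 ≈ 69 years.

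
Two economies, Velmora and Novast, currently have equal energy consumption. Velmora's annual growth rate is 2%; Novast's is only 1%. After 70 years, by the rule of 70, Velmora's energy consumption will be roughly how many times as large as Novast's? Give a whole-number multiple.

Velmora pulls ahead at 1 pp per year, so the ratio doubles every 70/1 ≈ 70.00 years.
In 70 years that's 1.00 doublings: 2^1.00 ≈ 2.

2 times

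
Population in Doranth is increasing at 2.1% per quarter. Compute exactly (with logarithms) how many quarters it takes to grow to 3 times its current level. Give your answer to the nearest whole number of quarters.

53 quarters

t = ln(3) / ln(1 + 0.021) = 1.0986 / 0.020783 ≈ 52.86.
≈ 53 quarters.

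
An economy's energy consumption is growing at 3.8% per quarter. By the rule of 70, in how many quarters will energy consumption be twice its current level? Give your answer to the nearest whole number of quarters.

18 quarters

Doubling time ≈ 70 / 3.8 = 18.42 quarters.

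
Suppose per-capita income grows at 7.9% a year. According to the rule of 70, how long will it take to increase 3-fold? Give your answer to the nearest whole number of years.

At 7.9% it doubles every 70/7.9 ≈ 8.86 years.
Reaching 3× takes log₂(3) ≈ 1.58 doublings.
1.58 × 8.86 ≈ 14 years.

roughly 14 years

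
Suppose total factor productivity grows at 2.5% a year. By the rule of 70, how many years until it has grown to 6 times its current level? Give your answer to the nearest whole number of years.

around 72 years

At 2.5% it doubles every 70/2.5 ≈ 28.00 years.
6× is log₂ 6 ≈ 2.58 doublings, so ≈ 2.58 × 28.00 = 72 years.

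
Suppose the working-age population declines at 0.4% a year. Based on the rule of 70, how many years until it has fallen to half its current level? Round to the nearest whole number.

around 175 years

The rule works in reverse for decay: 70/0.4 ≈ 175.00 years to halve.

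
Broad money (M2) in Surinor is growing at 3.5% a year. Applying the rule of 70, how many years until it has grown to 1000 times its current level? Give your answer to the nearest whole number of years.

≈ 199 years

One doubling takes 70/3.5 = 20.00 years.
1000× is log₂ 1000 ≈ 9.97 doublings, so ≈ 9.97 × 20.00 = 199 years.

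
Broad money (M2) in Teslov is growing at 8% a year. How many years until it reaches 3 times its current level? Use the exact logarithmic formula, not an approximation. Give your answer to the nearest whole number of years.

14 years

t = ln(3) / ln(1 + 0.08) = 1.0986 / 0.076961 ≈ 14.27.
≈ 14 years.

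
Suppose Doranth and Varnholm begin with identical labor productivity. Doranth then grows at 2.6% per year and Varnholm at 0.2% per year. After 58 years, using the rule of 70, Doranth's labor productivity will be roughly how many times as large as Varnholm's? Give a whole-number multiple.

4 times

Rate gap = 2.6% − 0.2% = 2.4 points.
The ratio doubles every 70/2.4 ≈ 29.17 years.
58/29.17 ≈ 1.99 doublings → ratio ≈ 2^1.99 ≈ 4.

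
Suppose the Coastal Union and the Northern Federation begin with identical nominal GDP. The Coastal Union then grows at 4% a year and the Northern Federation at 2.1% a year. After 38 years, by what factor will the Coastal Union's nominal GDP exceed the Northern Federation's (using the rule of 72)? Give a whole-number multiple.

around 2 times

the Coastal Union pulls ahead at 1.9 pp per year, so the ratio doubles every 72/1.9 ≈ 37.89 years.
In 38 years that's 1.00 doublings: 2^1.00 ≈ 2.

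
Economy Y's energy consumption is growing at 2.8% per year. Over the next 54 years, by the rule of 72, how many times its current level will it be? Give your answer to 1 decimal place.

Doubles every ≈ 25.71 years (72/2.8).
54 years is 2.10 doublings; 2^2.10 ≈ 4.3×.

≈ 4.3 times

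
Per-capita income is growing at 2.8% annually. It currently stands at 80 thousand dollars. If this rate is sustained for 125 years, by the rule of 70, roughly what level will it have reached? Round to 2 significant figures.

approximately 2600 thousand dollars

Doubling time ≈ 70/2.8 = 25.00 years.
125 years is 125/25.00 ≈ 5.00 doublings, a factor of 2^5.00 ≈ 32.00.
80 × 32.00 ≈ 2600 thousand dollars.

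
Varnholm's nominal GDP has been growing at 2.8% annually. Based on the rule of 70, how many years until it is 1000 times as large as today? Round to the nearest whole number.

249 years

Doubling time ≈ 70/2.8 = 25.00 years.
1000× is log₂ 1000 ≈ 9.97 doublings, so ≈ 9.97 × 25.00 = 249 years.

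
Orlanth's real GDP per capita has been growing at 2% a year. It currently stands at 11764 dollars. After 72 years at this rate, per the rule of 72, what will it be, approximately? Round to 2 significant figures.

Doubling time ≈ 72/2 = 36.00 years.
72 years is 72/36.00 ≈ 2.00 doublings, a factor of 2^2.00 ≈ 4.00.
11764 × 4.00 ≈ 47000 dollars.

approximately 47000 dollars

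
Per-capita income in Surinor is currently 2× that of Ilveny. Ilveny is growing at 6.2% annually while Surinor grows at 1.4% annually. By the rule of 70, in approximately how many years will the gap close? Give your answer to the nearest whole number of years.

about 15 years

The growth-rate gap is 6.2% − 1.4% = 4.8 percentage points.
So the ratio between them halves every 70/4.8 ≈ 14.58 years.
A 2× gap closes after 1 halving: 1 × 14.58 ≈ 15 years.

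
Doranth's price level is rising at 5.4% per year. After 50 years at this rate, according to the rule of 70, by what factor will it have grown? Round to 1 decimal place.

Doubling time ≈ 70/5.4 = 12.96 years.
50 years / 12.96 ≈ 3.86 doublings → factor 2^3.86 ≈ 14.5.

14.5 times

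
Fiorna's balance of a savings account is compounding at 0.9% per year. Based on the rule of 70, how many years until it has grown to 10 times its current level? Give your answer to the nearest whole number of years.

approximately 258 years

Doubling time ≈ 70/0.9 = 77.78 years.
10× is log₂ 10 ≈ 3.32 doublings, so ≈ 3.32 × 77.78 = 258 years.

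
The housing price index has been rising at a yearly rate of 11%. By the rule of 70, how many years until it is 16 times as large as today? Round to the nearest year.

Doubling time ≈ 70/11 = 6.36 years.
Getting to 16× needs 4 doublings: 4 × 6.36 ≈ 25 years.

around 25 years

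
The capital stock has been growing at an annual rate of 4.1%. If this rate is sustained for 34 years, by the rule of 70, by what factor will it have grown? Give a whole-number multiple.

Doubling time ≈ 70/4.1 = 17.07 years.
34/17.07 ≈ 2 doublings, so about 2^2 = 4×.

roughly 4 times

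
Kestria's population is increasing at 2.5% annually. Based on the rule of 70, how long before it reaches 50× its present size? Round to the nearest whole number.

around 158 years

At 2.5% it doubles every 70/2.5 ≈ 28.00 years.
Reaching 50× takes log₂(50) ≈ 5.64 doublings.
5.64 × 28.00 ≈ 158 years.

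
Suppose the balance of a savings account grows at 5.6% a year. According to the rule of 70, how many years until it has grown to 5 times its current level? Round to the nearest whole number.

around 29 years

Doubling time ≈ 70/5.6 = 12.50 years.
5× is log₂ 5 ≈ 2.32 doublings, so ≈ 2.32 × 12.50 = 29 years.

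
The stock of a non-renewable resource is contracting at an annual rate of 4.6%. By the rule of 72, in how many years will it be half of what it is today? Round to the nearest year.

Falling at 4.6%, it halves about every 72/4.6 = 15.65 years.

roughly 16 years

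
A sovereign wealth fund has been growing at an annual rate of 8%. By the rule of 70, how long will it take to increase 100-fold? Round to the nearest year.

One doubling takes 70/8 = 8.75 years.
Reaching 100× takes log₂(100) ≈ 6.64 doublings.
6.64 × 8.75 ≈ 58 years.

roughly 58 years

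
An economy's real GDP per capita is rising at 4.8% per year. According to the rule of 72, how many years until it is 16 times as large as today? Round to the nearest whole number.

roughly 60 years

One doubling takes 72/4.8 = 15.00 years.
16× is 4 doublings, so 4 × 15.00 ≈ 60 years.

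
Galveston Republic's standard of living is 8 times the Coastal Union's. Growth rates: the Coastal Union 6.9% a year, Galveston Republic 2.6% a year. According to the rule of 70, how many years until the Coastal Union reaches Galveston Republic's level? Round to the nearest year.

the Coastal Union gains on Galveston Republic at 6.9% − 2.6% = 4.3 points a year.
At that relative rate the gap halves every 70/4.3 ≈ 16.28 years.
An 8 times gap closes after 3 halvings: 3 × 16.28 ≈ 49 years.

approximately 49 years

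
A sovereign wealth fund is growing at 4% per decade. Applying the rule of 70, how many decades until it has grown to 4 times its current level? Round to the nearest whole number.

Doubling time ≈ 70/4 = 17.50 decades.
4 = 2^2, so 2 doublings → 35 decades.

≈ 35 decades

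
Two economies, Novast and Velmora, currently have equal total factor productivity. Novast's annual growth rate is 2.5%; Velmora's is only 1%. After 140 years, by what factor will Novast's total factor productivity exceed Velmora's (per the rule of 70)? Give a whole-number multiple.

roughly 8 times

Novast pulls ahead at 1.5 pp per year, so the ratio doubles every 70/1.5 ≈ 46.67 years.
In 140 years that's 3.00 doublings: 2^3.00 ≈ 8.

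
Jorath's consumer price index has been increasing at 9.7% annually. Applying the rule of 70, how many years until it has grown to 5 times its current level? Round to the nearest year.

roughly 17 years

Doubling time ≈ 70/9.7 = 7.22 years.
Reaching 5× takes log₂(5) ≈ 2.32 doublings.
2.32 × 7.22 ≈ 17 years.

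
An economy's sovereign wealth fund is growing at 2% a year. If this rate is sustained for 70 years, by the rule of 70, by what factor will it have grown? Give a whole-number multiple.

Doubling time ≈ 70/2 = 35.00 years.
70/35.00 ≈ 2 doublings, so about 2^2 = 4×.

about 4 times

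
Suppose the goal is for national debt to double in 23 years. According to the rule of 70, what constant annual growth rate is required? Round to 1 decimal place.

70 / 23 ≈ 3.04, so about 3.0% annually.

3.0% annually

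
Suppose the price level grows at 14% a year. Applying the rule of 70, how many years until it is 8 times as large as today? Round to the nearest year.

At 14% it doubles every 70/14 ≈ 5.00 years.
8 = 2^3, so 3 doublings → 15 years.

about 15 years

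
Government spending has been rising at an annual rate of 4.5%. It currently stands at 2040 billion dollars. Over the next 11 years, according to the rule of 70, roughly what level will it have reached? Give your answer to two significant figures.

about 3300 billion dollars

Doubling time ≈ 70/4.5 = 15.56 years.
11 years is 11/15.56 ≈ 0.71 doublings, a factor of 2^0.71 ≈ 1.64.
2040 × 1.64 ≈ 3300 billion dollars.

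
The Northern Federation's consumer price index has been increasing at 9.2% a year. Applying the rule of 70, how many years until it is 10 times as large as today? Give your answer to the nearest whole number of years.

about 25 years

At 9.2% it doubles every 70/9.2 ≈ 7.61 years.
10× is log₂ 10 ≈ 3.32 doublings, so ≈ 3.32 × 7.61 = 25 years.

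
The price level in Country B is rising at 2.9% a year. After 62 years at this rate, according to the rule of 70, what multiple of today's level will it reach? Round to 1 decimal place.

Doubles every ≈ 24.14 years (70/2.9).
62 years is 2.57 doublings; 2^2.57 ≈ 5.9×.

approximately 5.9 times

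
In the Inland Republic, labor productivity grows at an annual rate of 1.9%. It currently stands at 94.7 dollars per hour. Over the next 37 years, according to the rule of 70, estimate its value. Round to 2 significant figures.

roughly 190 dollars per hour

It doubles every 70/1.9 ≈ 36.84 years, so 37 years is 1.00 doublings.
2^1.00 ≈ 2.00; 94.7 × 2.00 ≈ 190 dollars per hour.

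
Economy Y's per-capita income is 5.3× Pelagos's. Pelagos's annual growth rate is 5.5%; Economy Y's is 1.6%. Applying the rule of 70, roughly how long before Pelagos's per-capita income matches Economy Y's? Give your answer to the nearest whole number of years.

Pelagos gains on Economy Y at 5.5% − 1.6% = 3.9 points a year.
At that relative rate the gap halves every 70/3.9 ≈ 17.95 years.
A 5.3× gap takes log₂(5.3) ≈ 2.41 halvings to close: 2.41 × 17.95 ≈ 43 years.

43 years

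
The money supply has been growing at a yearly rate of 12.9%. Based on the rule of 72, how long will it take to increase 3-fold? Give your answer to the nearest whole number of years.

At 12.9% it doubles every 72/12.9 ≈ 5.58 years.
3× is log₂ 3 ≈ 1.58 doublings, so ≈ 1.58 × 5.58 = 9 years.

roughly 9 years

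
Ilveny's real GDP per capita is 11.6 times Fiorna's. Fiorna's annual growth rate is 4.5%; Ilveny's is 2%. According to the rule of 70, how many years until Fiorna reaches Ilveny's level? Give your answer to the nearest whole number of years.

99 years

What matters is the difference: 2.5 pp.
Rule of 70 on the gap: the ratio halves every 70/2.5 ≈ 28.00 years.
An 11.6 times gap takes log₂(11.6) ≈ 3.54 halvings to close: 3.54 × 28.00 ≈ 99 years.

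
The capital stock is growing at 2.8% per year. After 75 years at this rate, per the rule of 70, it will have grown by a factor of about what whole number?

≈ 8 times

At 2.8% one doubling takes ≈ 25.00 years; 75 years is 3 of them, so ×8.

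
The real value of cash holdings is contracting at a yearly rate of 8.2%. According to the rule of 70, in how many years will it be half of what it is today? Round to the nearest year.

The rule works in reverse for decay: 70/8.2 ≈ 8.54 years to halve.

≈ 9 years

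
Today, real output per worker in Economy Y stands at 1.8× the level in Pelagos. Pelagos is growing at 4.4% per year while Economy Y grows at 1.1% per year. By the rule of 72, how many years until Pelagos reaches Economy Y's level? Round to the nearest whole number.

about 19 years

Pelagos gains on Economy Y at 4.4% − 1.1% = 3.3 points a year.
At that relative rate the gap halves every 72/3.3 ≈ 21.82 years.
A 1.8× gap takes log₂(1.8) ≈ 0.85 halvings to close: 0.85 × 21.82 ≈ 19 years.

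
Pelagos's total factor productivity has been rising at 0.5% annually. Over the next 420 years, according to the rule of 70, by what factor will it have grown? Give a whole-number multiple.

Doubling time ≈ 70/0.5 = 140.00 years.
420/140.00 ≈ 3 doublings, so about 2^3 = 8×.

around 8 times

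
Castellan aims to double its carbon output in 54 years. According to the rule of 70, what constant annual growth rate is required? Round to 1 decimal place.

70 / 54 ≈ 1.30, so about 1.3% annually.

1.3%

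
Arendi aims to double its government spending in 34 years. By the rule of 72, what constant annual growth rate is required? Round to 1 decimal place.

≈ 2.1% annually

72 / 34 ≈ 2.12, so about 2.1% annually.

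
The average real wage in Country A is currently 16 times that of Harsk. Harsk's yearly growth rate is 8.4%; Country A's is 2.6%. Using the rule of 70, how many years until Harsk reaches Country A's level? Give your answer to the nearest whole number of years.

The growth-rate gap is 8.4% − 2.6% = 5.8 percentage points.
So the ratio between them halves every 70/5.8 ≈ 12.07 years.
A 16 times gap closes after 4 halvings: 4 × 12.07 ≈ 48 years.

48 years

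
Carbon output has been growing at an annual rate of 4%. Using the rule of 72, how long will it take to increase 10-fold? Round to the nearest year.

One doubling takes 72/4 = 18.00 years.
Reaching 10× takes log₂(10) ≈ 3.32 doublings.
3.32 × 18.00 ≈ 60 years.

approximately 60 years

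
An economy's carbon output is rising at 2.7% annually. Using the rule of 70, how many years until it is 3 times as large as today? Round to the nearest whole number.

One doubling takes 70/2.7 = 25.93 years.
3× is log₂ 3 ≈ 1.58 doublings, so ≈ 1.58 × 25.93 = 41 years.

approximately 41 years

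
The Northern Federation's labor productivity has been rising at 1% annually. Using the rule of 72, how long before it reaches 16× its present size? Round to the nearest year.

approximately 288 years

Doubling time ≈ 72/1 = 72.00 years.
16 = 2^4, so 4 doublings → 288 years.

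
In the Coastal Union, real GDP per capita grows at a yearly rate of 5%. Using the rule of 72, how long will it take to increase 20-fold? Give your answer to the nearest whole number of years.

One doubling takes 72/5 = 14.40 years.
20× is log₂ 20 ≈ 4.32 doublings, so ≈ 4.32 × 14.40 = 62 years.

62 years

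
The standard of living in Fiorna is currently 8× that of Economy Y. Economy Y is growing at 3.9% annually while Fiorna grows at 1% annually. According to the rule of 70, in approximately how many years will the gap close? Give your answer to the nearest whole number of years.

The growth-rate gap is 3.9% − 1% = 2.9 percentage points.
So the ratio between them halves every 70/2.9 ≈ 24.14 years.
An 8× gap closes after 3 halvings: 3 × 24.14 ≈ 72 years.

72 years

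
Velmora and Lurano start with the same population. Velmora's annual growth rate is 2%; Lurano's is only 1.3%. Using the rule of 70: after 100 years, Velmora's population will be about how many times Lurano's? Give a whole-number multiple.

Only the 0.7-point difference matters.
70/0.7 ≈ 100.00 years per doubling of the ratio; 100 years gives 1.00 doublings, so ≈ 2×.

around 2 times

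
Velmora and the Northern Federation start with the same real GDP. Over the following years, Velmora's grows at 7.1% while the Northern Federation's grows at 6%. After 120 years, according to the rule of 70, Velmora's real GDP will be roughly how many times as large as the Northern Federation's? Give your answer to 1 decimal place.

Rate gap = 7.1% − 6% = 1.1 points.
The ratio doubles every 70/1.1 ≈ 63.64 years.
120/63.64 ≈ 1.89 doublings → ratio ≈ 2^1.89 ≈ 3.7.

3.7 times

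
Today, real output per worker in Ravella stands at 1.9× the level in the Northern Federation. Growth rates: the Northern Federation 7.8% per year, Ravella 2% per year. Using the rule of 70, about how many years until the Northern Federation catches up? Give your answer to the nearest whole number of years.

around 11 years

What matters is the difference: 5.8 pp.
Rule of 70 on the gap: the ratio halves every 70/5.8 ≈ 12.07 years.
A 1.9× gap takes log₂(1.9) ≈ 0.93 halvings to close: 0.93 × 12.07 ≈ 11 years.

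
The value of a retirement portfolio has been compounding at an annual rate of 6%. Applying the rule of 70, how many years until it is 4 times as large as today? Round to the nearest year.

about 23 years

Doubling time ≈ 70/6 = 11.67 years.
4× is 2 doublings, so 2 × 11.67 ≈ 23 years.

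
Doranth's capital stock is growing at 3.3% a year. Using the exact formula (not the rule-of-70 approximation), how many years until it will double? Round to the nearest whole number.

t = ln(2) / ln(1 + 0.033) = 0.6931 / 0.032467 ≈ 21.35.
≈ 21 years.

21 years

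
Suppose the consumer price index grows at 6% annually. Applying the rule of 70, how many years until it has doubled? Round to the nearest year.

roughly 12 years

70/6 ≈ 11.67, so it doubles roughly every 12 years.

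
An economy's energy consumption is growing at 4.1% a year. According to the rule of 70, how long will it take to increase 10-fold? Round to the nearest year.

about 57 years

Doubling time ≈ 70/4.1 = 17.07 years.
Reaching 10× takes log₂(10) ≈ 3.32 doublings.
3.32 × 17.07 ≈ 57 years.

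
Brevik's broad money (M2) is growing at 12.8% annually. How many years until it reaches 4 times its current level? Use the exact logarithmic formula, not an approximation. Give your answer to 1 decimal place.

t = ln(4) / ln(1 + 0.128) = 1.3863 / 0.120446 ≈ 11.51.

11.5 years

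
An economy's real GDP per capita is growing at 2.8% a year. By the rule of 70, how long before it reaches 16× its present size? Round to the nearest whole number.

Doubling time ≈ 70/2.8 = 25.00 years.
16× is 4 doublings, so 4 × 25.00 ≈ 100 years.

around 100 years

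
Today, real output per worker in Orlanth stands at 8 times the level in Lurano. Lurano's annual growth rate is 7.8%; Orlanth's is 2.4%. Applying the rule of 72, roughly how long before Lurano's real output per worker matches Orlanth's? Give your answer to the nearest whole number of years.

roughly 40 years

What matters is the difference: 5.4 pp.
Rule of 72 on the gap: the ratio halves every 72/5.4 ≈ 13.33 years.
An 8 times gap closes after 3 halvings: 3 × 13.33 ≈ 40 years.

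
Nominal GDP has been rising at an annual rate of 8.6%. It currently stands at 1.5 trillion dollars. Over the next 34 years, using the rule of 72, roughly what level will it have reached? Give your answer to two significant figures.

It doubles every 72/8.6 ≈ 8.37 years, so 34 years is 4.06 doublings.
2^4.06 ≈ 16.68; 1.5 × 16.68 ≈ 25 trillion dollars.

about 25 trillion dollars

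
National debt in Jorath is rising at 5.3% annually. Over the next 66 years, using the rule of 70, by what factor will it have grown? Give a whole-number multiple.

roughly 32 times

At 5.3% one doubling takes ≈ 13.21 years; 66 years is 5 of them, so ×32.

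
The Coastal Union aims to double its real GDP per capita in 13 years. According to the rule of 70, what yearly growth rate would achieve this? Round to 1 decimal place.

approximately 5.4% per year

70 / 13 ≈ 5.38, so about 5.4% per year.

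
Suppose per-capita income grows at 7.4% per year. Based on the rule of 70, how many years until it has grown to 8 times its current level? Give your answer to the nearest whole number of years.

Doubling time ≈ 70/7.4 = 9.46 years.
8 = 2^3, so 3 doublings → 28 years.

about 28 years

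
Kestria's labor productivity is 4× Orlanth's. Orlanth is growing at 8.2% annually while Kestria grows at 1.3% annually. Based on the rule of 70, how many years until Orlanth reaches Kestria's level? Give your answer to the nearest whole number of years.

Orlanth gains on Kestria at 8.2% − 1.3% = 6.9 points a year.
At that relative rate the gap halves every 70/6.9 ≈ 10.14 years.
A 4× gap closes after 2 halvings: 2 × 10.14 ≈ 20 years.

approximately 20 years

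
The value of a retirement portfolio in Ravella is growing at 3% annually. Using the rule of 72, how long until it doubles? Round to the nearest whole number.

72/3 ≈ 24.00, so it doubles roughly every 24 years.

approximately 24 years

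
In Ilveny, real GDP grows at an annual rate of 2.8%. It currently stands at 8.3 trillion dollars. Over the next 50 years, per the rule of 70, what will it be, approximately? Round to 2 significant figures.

Doubling time ≈ 70/2.8 = 25.00 years.
50 years is 50/25.00 ≈ 2.00 doublings, a factor of 2^2.00 ≈ 4.00.
8.3 × 4.00 ≈ 33 trillion dollars.

about 33 trillion dollars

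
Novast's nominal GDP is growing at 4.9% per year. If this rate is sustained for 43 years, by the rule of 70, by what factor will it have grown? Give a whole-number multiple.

≈ 8 times

Doubling time ≈ 70/4.9 = 14.29 years.
43/14.29 ≈ 3 doublings, so about 2^3 = 8×.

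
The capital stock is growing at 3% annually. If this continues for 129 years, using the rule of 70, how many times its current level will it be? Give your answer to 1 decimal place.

about 46.2 times

Doubles every ≈ 23.33 years (70/3).
129 years is 5.53 doublings; 2^5.53 ≈ 46.2×.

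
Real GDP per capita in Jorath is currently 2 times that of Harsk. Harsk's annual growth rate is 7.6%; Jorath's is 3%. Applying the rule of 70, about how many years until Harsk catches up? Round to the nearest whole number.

about 15 years

What matters is the difference: 4.6 pp.
Rule of 70 on the gap: the ratio halves every 70/4.6 ≈ 15.22 years.
A 2 times gap closes after 1 halving: 1 × 15.22 ≈ 15 years.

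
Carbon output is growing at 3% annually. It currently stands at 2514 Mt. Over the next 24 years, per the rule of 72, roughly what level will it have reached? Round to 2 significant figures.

about 5000 Mt

Doubling time ≈ 72/3 = 24.00 years.
24 years is 24/24.00 ≈ 1.00 doublings, a factor of 2^1.00 ≈ 2.00.
2514 × 2.00 ≈ 5000 Mt.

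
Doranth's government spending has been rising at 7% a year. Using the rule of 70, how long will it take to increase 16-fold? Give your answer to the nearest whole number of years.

At 7% it doubles every 70/7 ≈ 10.00 years.
16× is 4 doublings, so 4 × 10.00 ≈ 40 years.

approximately 40 years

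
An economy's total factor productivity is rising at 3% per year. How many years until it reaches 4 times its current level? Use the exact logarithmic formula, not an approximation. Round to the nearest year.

t = ln(4) / ln(1 + 0.03) = 1.3863 / 0.029559 ≈ 46.90.
≈ 47 years.

47 years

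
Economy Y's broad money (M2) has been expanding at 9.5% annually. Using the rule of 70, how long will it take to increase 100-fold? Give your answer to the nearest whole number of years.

49 years

One doubling takes 70/9.5 = 7.37 years.
Reaching 100× takes log₂(100) ≈ 6.64 doublings.
6.64 × 7.37 ≈ 49 years.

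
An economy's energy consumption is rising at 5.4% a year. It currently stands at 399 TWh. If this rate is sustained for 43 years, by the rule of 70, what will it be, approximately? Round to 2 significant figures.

approximately 4000 TWh

Doubling time ≈ 70/5.4 = 12.96 years.
43 years is 43/12.96 ≈ 3.32 doublings, a factor of 2^3.32 ≈ 9.99.
399 × 9.99 ≈ 4000 TWh.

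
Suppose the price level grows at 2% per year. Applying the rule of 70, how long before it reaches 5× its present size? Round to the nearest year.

81 years

At 2% it doubles every 70/2 ≈ 35.00 years.
5× is log₂ 5 ≈ 2.32 doublings, so ≈ 2.32 × 35.00 = 81 years.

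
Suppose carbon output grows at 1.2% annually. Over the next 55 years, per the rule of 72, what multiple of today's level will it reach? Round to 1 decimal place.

Doubling time ≈ 72/1.2 = 60.00 years.
55 years / 60.00 ≈ 0.92 doublings → factor 2^0.92 ≈ 1.9.

1.9 times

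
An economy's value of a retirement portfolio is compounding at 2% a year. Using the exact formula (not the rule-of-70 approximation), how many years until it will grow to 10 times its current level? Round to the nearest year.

t = ln(10) / ln(1 + 0.02) = 2.3026 / 0.019803 ≈ 116.28.
≈ 116 years.

116 years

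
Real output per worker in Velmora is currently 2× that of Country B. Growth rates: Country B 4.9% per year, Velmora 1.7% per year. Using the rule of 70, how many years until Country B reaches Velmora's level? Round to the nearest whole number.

The growth-rate gap is 4.9% − 1.7% = 3.2 percentage points.
So the ratio between them halves every 70/3.2 ≈ 21.88 years.
A 2× gap closes after 1 halving: 1 × 21.88 ≈ 22 years.

roughly 22 years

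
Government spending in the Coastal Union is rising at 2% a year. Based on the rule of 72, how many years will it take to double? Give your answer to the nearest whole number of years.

around 36 years

72/2 ≈ 36.00, so it doubles roughly every 36 years.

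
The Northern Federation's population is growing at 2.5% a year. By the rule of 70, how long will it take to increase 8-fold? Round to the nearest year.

about 84 years

At 2.5% it doubles every 70/2.5 ≈ 28.00 years.
8× is 3 doublings, so 3 × 28.00 ≈ 84 years.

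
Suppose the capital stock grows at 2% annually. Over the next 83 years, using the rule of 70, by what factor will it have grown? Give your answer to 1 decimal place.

around 5.2 times

Doubling time ≈ 70/2 = 35.00 years.
83 years / 35.00 ≈ 2.37 doublings → factor 2^2.37 ≈ 5.2.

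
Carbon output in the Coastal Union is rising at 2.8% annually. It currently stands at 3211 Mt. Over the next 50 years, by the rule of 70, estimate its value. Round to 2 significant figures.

about 13000 Mt

Doubling time ≈ 70/2.8 = 25.00 years.
50 years is 50/25.00 ≈ 2.00 doublings, a factor of 2^2.00 ≈ 4.00.
3211 × 4.00 ≈ 13000 Mt.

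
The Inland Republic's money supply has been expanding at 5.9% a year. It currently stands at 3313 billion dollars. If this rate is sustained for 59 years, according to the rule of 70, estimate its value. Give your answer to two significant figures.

It doubles every 70/5.9 ≈ 11.86 years, so 59 years is 4.97 doublings.
2^4.97 ≈ 31.34; 3313 × 31.34 ≈ 100000 billion dollars.

roughly 100000 billion dollars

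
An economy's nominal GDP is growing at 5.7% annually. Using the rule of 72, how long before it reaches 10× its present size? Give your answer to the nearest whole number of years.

≈ 42 years

One doubling takes 72/5.7 = 12.63 years.
Reaching 10× takes log₂(10) ≈ 3.32 doublings.
3.32 × 12.63 ≈ 42 years.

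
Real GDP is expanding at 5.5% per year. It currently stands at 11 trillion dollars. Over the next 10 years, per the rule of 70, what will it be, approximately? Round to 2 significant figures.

It doubles every 70/5.5 ≈ 12.73 years, so 10 years is 0.79 doublings.
2^0.79 ≈ 1.73; 11 × 1.73 ≈ 19 trillion dollars.

about 19 trillion dollars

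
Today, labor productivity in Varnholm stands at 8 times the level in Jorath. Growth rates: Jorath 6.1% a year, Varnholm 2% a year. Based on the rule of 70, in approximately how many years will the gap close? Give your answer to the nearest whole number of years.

The growth-rate gap is 6.1% − 2% = 4.1 percentage points.
So the ratio between them halves every 70/4.1 ≈ 17.07 years.
An 8 times gap closes after 3 halvings: 3 × 17.07 ≈ 51 years.

around 51 years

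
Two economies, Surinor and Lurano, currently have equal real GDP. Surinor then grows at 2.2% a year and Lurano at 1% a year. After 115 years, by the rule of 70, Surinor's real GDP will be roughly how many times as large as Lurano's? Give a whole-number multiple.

≈ 4 times

Surinor pulls ahead at 1.2 pp per year, so the ratio doubles every 70/1.2 ≈ 58.33 years.
In 115 years that's 1.97 doublings: 2^1.97 ≈ 4.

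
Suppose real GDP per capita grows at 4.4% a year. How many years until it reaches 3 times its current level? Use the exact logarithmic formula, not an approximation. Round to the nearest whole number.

t = ln(3) / ln(1 + 0.044) = 1.0986 / 0.043059 ≈ 25.51.
≈ 26 years.

26 years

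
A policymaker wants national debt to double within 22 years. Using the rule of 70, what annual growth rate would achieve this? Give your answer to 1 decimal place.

roughly 3.2%

70 / 22 ≈ 3.18, so about 3.2% a year.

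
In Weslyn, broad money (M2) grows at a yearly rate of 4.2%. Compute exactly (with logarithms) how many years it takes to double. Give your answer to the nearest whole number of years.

17 years

t = ln(2) / ln(1 + 0.042) = 0.6931 / 0.041142 ≈ 16.85.
≈ 17 years.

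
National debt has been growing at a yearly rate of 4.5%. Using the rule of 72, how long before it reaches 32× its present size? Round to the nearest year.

One doubling takes 72/4.5 = 16.00 years.
32 = 2^5, so 5 doublings → 80 years.

about 80 years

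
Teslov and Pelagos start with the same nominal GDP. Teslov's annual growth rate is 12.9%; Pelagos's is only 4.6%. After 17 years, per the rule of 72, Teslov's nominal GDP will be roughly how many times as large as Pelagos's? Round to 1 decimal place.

Rate gap = 12.9% − 4.6% = 8.3 points.
The ratio doubles every 72/8.3 ≈ 8.67 years.
17/8.67 ≈ 1.96 doublings → ratio ≈ 2^1.96 ≈ 3.9.

≈ 3.9 times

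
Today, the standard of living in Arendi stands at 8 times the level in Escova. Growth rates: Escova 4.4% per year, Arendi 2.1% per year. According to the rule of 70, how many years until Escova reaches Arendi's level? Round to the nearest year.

≈ 91 years

The growth-rate gap is 4.4% − 2.1% = 2.3 percentage points.
So the ratio between them halves every 70/2.3 ≈ 30.43 years.
An 8 times gap closes after 3 halvings: 3 × 30.43 ≈ 91 years.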